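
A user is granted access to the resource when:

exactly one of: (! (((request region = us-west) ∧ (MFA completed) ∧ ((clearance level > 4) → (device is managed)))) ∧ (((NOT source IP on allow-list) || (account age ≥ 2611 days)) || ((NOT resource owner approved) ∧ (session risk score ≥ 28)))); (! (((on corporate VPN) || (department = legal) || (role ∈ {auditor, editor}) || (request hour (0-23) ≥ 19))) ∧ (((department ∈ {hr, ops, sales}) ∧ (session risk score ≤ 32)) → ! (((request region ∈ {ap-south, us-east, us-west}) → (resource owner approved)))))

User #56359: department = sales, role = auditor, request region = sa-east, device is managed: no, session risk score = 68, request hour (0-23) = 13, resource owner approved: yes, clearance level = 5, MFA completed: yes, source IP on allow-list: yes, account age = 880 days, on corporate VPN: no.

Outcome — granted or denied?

Denied

Atomic conditions:
  request region = us-west: sa-east == us-west is false
  MFA completed: yes → true
  clearance level > 4: 5 > 4 is true
  device is managed: no → false
  NOT source IP on allow-list: yes → false
  account age ≥ 2611 days: 880 ≥ 2611 is false
  NOT resource owner approved: yes → false
  session risk score ≥ 28: 68 ≥ 28 is true
  on corporate VPN: no → false
  department = legal: sales == legal is false
  role ∈ {auditor, editor}: auditor is in the set → true
  request hour (0-23) ≥ 19: 13 ≥ 19 is false
  department ∈ {hr, ops, sales}: sales is in the set → true
  session risk score ≤ 32: 68 ≤ 32 is false
  request region ∈ {ap-south, us-east, us-west}: sa-east is not in the set → false
  resource owner approved: yes → true
Combine:
[1.1.1.3] true → false = false
[1.1.1] false AND true AND false = false
[1.1] NOT false = true
[1.2.1] false OR false = false
[1.2.2] false AND true = false
[1.2] false OR false = false
[1] true AND false = false
[2.1.1] false OR false OR true OR false = true
[2.1] NOT true = false
[2.2.1] true AND false = false
[2.2.2.1] false → true (antecedent false ⇒ implication holds) = true
[2.2.2] NOT true = false
[2.2] false → false (antecedent false ⇒ implication holds) = true
[2] false AND true = false
[root] exactly-one(false, false) = false
Overall: false → denied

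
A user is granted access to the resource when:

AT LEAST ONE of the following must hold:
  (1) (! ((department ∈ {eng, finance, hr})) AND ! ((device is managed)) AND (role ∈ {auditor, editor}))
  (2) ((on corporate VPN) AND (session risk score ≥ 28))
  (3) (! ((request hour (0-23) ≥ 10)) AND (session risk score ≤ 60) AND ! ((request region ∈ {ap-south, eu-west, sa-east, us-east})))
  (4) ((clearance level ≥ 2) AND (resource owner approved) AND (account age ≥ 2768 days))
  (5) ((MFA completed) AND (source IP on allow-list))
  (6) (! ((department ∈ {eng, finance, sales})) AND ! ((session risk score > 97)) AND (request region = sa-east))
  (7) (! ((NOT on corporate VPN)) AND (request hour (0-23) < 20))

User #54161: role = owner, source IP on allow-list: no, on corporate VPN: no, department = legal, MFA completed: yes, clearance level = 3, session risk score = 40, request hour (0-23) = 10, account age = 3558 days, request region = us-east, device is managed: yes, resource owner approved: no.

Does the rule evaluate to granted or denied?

Atomic conditions:
  department ∈ {eng, finance, hr}: legal is not in the set → false
  device is managed: yes → true
  role ∈ {auditor, editor}: owner is not in the set → false
  on corporate VPN: no → false
  session risk score ≥ 28: 40 ≥ 28 is true
  request hour (0-23) ≥ 10: 10 ≥ 10 is true
  session risk score ≤ 60: 40 ≤ 60 is true
  request region ∈ {ap-south, eu-west, sa-east, us-east}: us-east is in the set → true
  clearance level ≥ 2: 3 ≥ 2 is true
  resource owner approved: no → false
  account age ≥ 2768 days: 3558 ≥ 2768 is true
  MFA completed: yes → true
  source IP on allow-list: no → false
  department ∈ {eng, finance, sales}: legal is not in the set → false
  session risk score > 97: 40 > 97 is false
  request region = sa-east: us-east == sa-east is false
  NOT on corporate VPN: no → true
  request hour (0-23) < 20: 10 < 20 is true
Combine:
[1.1] NOT false = true
[1.2] NOT true = false
[1] true AND false AND false = false
[2] false AND true = false
[3.1] NOT true = false
[3.3] NOT true = false
[3] false AND true AND false = false
[4] true AND false AND true = false
[5] true AND false = false
[6.1] NOT false = true
[6.2] NOT false = true
[6] true AND true AND false = false
[7.1] NOT true = false
[7] false AND true = false
[root] false OR false OR false OR false OR false OR false OR false = false
Overall: false → denied

Denied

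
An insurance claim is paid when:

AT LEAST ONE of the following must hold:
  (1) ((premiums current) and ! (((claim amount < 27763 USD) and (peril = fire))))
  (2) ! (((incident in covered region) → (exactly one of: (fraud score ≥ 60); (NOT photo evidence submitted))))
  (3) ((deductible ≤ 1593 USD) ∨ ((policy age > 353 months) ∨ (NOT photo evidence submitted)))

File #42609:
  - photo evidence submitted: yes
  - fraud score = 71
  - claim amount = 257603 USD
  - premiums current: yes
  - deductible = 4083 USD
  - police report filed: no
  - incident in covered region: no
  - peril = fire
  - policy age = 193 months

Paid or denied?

Atomic conditions:
  premiums current: yes → true
  claim amount < 27763 USD: 257603 < 27763 is false
  peril = fire: fire == fire is true
  incident in covered region: no → false
  fraud score ≥ 60: 71 ≥ 60 is true
  NOT photo evidence submitted: yes → false
  deductible ≤ 1593 USD: 4083 ≤ 1593 is false
  policy age > 353 months: 193 > 353 is false
Combine:
[1.2.1] false AND true = false
[1.2] NOT false = true
[1] true AND true = true
[2.1.2] exactly-one(true, false) = true
[2.1] false → true (antecedent false ⇒ implication holds) = true
[2] NOT true = false
[3.2] false OR false = false
[3] false OR false = false
[root] true OR false OR false = true
Overall: true → paid

Paid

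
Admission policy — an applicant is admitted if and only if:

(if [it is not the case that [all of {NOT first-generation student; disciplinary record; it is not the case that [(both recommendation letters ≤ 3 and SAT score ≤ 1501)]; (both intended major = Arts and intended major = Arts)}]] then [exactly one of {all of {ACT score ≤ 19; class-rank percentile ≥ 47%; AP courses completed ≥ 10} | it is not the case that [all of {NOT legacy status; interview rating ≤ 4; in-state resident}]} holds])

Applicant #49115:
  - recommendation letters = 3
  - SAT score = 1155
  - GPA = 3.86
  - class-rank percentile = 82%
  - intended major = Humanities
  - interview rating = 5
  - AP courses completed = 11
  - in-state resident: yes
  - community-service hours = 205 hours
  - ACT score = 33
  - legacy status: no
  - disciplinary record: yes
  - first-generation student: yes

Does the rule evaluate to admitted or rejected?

Admitted

Atomic conditions:
  NOT first-generation student: yes → false
  disciplinary record: yes → true
  recommendation letters ≤ 3: 3 ≤ 3 is true
  SAT score ≤ 1501: 1155 ≤ 1501 is true
  intended major = Arts: Humanities == Arts is false
  ACT score ≤ 19: 33 ≤ 19 is false
  class-rank percentile ≥ 47%: 82 ≥ 47 is true
  AP courses completed ≥ 10: 11 ≥ 10 is true
  NOT legacy status: no → true
  interview rating ≤ 4: 5 ≤ 4 is false
  in-state resident: yes → true
Combine:
[1.1.3.1] true AND true = true
[1.1.3] NOT true = false
[1.1.4] false AND false = false
[1.1] false AND true AND false AND false = false
[1] NOT false = true
[2.1] false AND true AND true = false
[2.2.1] true AND false AND true = false
[2.2] NOT false = true
[2] exactly-one(false, true) = true
[root] true → true = true
Overall: true → admitted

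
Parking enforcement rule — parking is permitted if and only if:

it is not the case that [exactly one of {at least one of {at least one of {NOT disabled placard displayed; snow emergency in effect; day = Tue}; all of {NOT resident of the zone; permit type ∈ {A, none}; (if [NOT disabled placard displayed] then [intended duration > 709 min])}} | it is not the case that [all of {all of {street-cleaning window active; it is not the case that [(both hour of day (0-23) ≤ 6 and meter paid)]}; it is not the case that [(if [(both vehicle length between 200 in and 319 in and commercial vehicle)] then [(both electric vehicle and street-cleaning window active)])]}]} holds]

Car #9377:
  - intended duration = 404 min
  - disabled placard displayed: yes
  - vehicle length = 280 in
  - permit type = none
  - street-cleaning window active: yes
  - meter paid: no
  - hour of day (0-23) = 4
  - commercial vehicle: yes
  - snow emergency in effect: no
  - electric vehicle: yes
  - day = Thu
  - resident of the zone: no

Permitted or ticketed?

Atomic conditions:
  NOT disabled placard displayed: yes → false
  snow emergency in effect: no → false
  day = Tue: Thu == Tue is false
  NOT resident of the zone: no → true
  permit type ∈ {A, none}: none is in the set → true
  intended duration > 709 min: 404 > 709 is false
  street-cleaning window active: yes → true
  hour of day (0-23) ≤ 6: 4 ≤ 6 is true
  meter paid: no → false
  vehicle length between 200 in and 319 in: 280 in [200, 319] is true
  commercial vehicle: yes → true
  electric vehicle: yes → true
Combine:
[1.1.1] false OR false OR false = false
[1.1.2.3] false → false (antecedent false ⇒ implication holds) = true
[1.1.2] true AND true AND true = true
[1.1] false OR true = true
[1.2.1.1.2.1] true AND false = false
[1.2.1.1.2] NOT false = true
[1.2.1.1] true AND true = true
[1.2.1.2.1.1] true AND true = true
[1.2.1.2.1.2] true AND true = true
[1.2.1.2.1] true → true = true
[1.2.1.2] NOT true = false
[1.2.1] true AND false = false
[1.2] NOT false = true
[1] exactly-one(true, true) = false
[root] NOT false = true
Overall: true → permitted

Permitted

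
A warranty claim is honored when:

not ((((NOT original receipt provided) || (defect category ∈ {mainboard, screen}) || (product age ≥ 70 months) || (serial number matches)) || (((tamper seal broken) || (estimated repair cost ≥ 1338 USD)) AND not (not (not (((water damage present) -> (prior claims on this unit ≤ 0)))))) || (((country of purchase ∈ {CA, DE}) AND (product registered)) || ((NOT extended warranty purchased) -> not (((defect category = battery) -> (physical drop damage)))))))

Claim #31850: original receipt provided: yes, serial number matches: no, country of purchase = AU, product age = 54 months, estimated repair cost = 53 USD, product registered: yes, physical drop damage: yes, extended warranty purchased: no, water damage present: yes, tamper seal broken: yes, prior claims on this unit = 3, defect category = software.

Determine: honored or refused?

Atomic conditions:
  NOT original receipt provided: yes → false
  defect category ∈ {mainboard, screen}: software is not in the set → false
  product age ≥ 70 months: 54 ≥ 70 is false
  serial number matches: no → false
  tamper seal broken: yes → true
  estimated repair cost ≥ 1338 USD: 53 ≥ 1338 is false
  water damage present: yes → true
  prior claims on this unit ≤ 0: 3 ≤ 0 is false
  country of purchase ∈ {CA, DE}: AU is not in the set → false
  product registered: yes → true
  NOT extended warranty purchased: no → true
  defect category = battery: software == battery is false
  physical drop damage: yes → true
Combine:
[1.1] false OR false OR false OR false = false
[1.2.1] true OR false = true
[1.2.2.1.1.1] true → false = false
[1.2.2.1.1] NOT false = true
[1.2.2.1] NOT true = false
[1.2.2] NOT false = true
[1.2] true AND true = true
[1.3.1] false AND true = false
[1.3.2.2.1] false → true (antecedent false ⇒ implication holds) = true
[1.3.2.2] NOT true = false
[1.3.2] true → false = false
[1.3] false OR false = false
[1] false OR true OR false = true
[root] NOT true = false
Overall: false → refused

Refused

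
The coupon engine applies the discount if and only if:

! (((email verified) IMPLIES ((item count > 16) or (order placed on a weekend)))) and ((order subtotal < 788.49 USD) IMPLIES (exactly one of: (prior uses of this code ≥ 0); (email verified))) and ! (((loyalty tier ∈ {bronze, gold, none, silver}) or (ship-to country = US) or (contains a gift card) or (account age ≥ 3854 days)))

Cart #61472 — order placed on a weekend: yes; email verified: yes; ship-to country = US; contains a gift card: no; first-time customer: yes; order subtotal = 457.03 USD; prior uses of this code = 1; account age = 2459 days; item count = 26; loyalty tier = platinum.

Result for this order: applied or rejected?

Atomic conditions:
  email verified: yes → true
  item count > 16: 26 > 16 is true
  order placed on a weekend: yes → true
  order subtotal < 788.49 USD: 457.03 < 788.49 is true
  prior uses of this code ≥ 0: 1 ≥ 0 is true
  loyalty tier ∈ {bronze, gold, none, silver}: platinum is not in the set → false
  ship-to country = US: US == US is true
  contains a gift card: no → false
  account age ≥ 3854 days: 2459 ≥ 3854 is false
Combine:
[1.1.2] true OR true = true
[1.1] true → true = true
[1] NOT true = false
[2.2] exactly-one(true, true) = false
[2] true → false = false
[3.1] false OR true OR false OR false = true
[3] NOT true = false
[root] false AND false AND false = false
Overall: false → rejected

Rejected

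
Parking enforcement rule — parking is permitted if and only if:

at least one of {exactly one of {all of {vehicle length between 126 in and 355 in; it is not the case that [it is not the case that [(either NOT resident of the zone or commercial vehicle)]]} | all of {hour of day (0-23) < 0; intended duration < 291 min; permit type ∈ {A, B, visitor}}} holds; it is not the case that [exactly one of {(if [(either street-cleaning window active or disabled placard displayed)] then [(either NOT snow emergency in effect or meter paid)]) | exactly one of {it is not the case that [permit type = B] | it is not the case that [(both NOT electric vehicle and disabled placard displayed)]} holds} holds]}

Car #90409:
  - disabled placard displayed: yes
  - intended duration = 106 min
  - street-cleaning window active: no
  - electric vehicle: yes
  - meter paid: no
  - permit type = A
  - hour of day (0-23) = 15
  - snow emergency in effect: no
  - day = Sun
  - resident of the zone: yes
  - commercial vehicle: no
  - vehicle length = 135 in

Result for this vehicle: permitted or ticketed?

Atomic conditions:
  vehicle length between 126 in and 355 in: 135 in [126, 355] is true
  NOT resident of the zone: yes → false
  commercial vehicle: no → false
  hour of day (0-23) < 0: 15 < 0 is false
  intended duration < 291 min: 106 < 291 is true
  permit type ∈ {A, B, visitor}: A is in the set → true
  street-cleaning window active: no → false
  disabled placard displayed: yes → true
  NOT snow emergency in effect: no → true
  meter paid: no → false
  permit type = B: A == B is false
  NOT electric vehicle: yes → false
Combine:
[1.1.2.1.1] false OR false = false
[1.1.2.1] NOT false = true
[1.1.2] NOT true = false
[1.1] true AND false = false
[1.2] false AND true AND true = false
[1] exactly-one(false, false) = false
[2.1.1.1] false OR true = true
[2.1.1.2] true OR false = true
[2.1.1] true → true = true
[2.1.2.1] NOT false = true
[2.1.2.2.1] false AND true = false
[2.1.2.2] NOT false = true
[2.1.2] exactly-one(true, true) = false
[2.1] exactly-one(true, false) = true
[2] NOT true = false
[root] false OR false = false
Overall: false → ticketed

Ticketed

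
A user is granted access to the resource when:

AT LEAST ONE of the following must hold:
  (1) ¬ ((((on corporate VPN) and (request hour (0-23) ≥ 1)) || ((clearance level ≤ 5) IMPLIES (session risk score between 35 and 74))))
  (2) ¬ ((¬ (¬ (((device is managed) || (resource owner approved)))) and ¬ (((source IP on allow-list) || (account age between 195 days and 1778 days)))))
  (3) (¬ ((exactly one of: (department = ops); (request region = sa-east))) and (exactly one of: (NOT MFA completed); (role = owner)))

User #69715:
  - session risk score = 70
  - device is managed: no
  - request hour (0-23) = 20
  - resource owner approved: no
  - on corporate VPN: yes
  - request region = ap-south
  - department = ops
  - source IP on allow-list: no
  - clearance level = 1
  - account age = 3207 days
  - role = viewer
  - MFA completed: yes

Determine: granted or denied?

Atomic conditions:
  on corporate VPN: yes → true
  request hour (0-23) ≥ 1: 20 ≥ 1 is true
  clearance level ≤ 5: 1 ≤ 5 is true
  session risk score between 35 and 74: 70 in [35, 74] is true
  device is managed: no → false
  resource owner approved: no → false
  source IP on allow-list: no → false
  account age between 195 days and 1778 days: 3207 in [195, 1778] is false
  department = ops: ops == ops is true
  request region = sa-east: ap-south == sa-east is false
  NOT MFA completed: yes → false
  role = owner: viewer == owner is false
Combine:
[1.1.1] true AND true = true
[1.1.2] true → true = true
[1.1] true OR true = true
[1] NOT true = false
[2.1.1.1.1] false OR false = false
[2.1.1.1] NOT false = true
[2.1.1] NOT true = false
[2.1.2.1] false OR false = false
[2.1.2] NOT false = true
[2.1] false AND true = false
[2] NOT false = true
[3.1.1] exactly-one(true, false) = true
[3.1] NOT true = false
[3.2] exactly-one(false, false) = false
[3] false AND false = false
[root] false OR true OR false = true
Overall: true → granted

Granted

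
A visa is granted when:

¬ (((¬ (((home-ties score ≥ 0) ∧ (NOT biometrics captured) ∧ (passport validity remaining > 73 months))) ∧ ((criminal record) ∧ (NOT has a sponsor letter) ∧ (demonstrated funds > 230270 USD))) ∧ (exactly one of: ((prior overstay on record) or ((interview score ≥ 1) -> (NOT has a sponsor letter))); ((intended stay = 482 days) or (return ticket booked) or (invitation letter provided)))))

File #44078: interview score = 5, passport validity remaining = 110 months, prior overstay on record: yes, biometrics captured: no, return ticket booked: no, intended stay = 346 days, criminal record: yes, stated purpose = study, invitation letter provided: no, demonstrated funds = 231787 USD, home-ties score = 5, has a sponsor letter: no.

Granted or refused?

Atomic conditions:
  home-ties score ≥ 0: 5 ≥ 0 is true
  NOT biometrics captured: no → true
  passport validity remaining > 73 months: 110 > 73 is true
  criminal record: yes → true
  NOT has a sponsor letter: no → true
  demonstrated funds > 230270 USD: 231787 > 230270 is true
  prior overstay on record: yes → true
  interview score ≥ 1: 5 ≥ 1 is true
  intended stay = 482 days: 346 == 482 is false
  return ticket booked: no → false
  invitation letter provided: no → false
Combine:
[1.1.1.1] true AND true AND true = true
[1.1.1] NOT true = false
[1.1.2] true AND true AND true = true
[1.1] false AND true = false
[1.2.1.2] true → true = true
[1.2.1] true OR true = true
[1.2.2] false OR false OR false = false
[1.2] exactly-one(true, false) = true
[1] false AND true = false
[root] NOT false = true
Overall: true → granted

Granted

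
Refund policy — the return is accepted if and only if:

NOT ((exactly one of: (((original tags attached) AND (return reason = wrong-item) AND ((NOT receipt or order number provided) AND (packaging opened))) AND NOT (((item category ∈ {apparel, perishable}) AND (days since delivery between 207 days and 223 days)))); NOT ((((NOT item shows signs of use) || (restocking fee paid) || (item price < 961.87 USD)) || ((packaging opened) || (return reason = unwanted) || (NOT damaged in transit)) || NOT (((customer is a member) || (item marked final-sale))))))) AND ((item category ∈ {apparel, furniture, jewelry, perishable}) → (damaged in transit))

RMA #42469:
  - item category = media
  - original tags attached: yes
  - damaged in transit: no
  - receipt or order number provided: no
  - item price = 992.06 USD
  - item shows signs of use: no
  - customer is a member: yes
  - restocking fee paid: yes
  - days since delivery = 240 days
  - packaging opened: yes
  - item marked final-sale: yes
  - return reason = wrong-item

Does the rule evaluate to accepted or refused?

Refused

Atomic conditions:
  original tags attached: yes → true
  return reason = wrong-item: wrong-item == wrong-item is true
  NOT receipt or order number provided: no → true
  packaging opened: yes → true
  item category ∈ {apparel, perishable}: media is not in the set → false
  days since delivery between 207 days and 223 days: 240 in [207, 223] is false
  NOT item shows signs of use: no → true
  restocking fee paid: yes → true
  item price < 961.87 USD: 992.06 < 961.87 is false
  return reason = unwanted: wrong-item == unwanted is false
  NOT damaged in transit: no → true
  customer is a member: yes → true
  item marked final-sale: yes → true
  item category ∈ {apparel, furniture, jewelry, perishable}: media is not in the set → false
  damaged in transit: no → false
Combine:
[1.1.1.1.3] true AND true = true
[1.1.1.1] true AND true AND true = true
[1.1.1.2.1] false AND false = false
[1.1.1.2] NOT false = true
[1.1.1] true AND true = true
[1.1.2.1.1] true OR true OR false = true
[1.1.2.1.2] true OR false OR true = true
[1.1.2.1.3.1] true OR true = true
[1.1.2.1.3] NOT true = false
[1.1.2.1] true OR true OR false = true
[1.1.2] NOT true = false
[1.1] exactly-one(true, false) = true
[1] NOT true = false
[2] false → false (antecedent false ⇒ implication holds) = true
[root] false AND true = false
Overall: false → refused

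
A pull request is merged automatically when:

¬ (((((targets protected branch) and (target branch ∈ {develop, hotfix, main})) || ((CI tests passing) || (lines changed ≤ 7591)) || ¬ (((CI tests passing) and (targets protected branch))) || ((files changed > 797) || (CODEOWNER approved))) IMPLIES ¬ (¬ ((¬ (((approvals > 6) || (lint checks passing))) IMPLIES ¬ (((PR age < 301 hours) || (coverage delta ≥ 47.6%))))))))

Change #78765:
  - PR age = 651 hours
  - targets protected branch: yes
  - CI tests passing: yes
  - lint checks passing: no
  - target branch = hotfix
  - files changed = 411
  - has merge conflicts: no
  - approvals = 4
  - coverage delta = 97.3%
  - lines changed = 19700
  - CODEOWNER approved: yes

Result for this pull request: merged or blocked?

Atomic conditions:
  targets protected branch: yes → true
  target branch ∈ {develop, hotfix, main}: hotfix is in the set → true
  CI tests passing: yes → true
  lines changed ≤ 7591: 19700 ≤ 7591 is false
  files changed > 797: 411 > 797 is false
  CODEOWNER approved: yes → true
  approvals > 6: 4 > 6 is false
  lint checks passing: no → false
  PR age < 301 hours: 651 < 301 is false
  coverage delta ≥ 47.6%: 97.3 ≥ 47.6 is true
Combine:
[1.1.1] true AND true = true
[1.1.2] true OR false = true
[1.1.3.1] true AND true = true
[1.1.3] NOT true = false
[1.1.4] false OR true = true
[1.1] true OR true OR false OR true = true
[1.2.1.1.1.1] false OR false = false
[1.2.1.1.1] NOT false = true
[1.2.1.1.2.1] false OR true = true
[1.2.1.1.2] NOT true = false
[1.2.1.1] true → false = false
[1.2.1] NOT false = true
[1.2] NOT true = false
[1] true → false = false
[root] NOT false = true
Overall: true → merged

Merged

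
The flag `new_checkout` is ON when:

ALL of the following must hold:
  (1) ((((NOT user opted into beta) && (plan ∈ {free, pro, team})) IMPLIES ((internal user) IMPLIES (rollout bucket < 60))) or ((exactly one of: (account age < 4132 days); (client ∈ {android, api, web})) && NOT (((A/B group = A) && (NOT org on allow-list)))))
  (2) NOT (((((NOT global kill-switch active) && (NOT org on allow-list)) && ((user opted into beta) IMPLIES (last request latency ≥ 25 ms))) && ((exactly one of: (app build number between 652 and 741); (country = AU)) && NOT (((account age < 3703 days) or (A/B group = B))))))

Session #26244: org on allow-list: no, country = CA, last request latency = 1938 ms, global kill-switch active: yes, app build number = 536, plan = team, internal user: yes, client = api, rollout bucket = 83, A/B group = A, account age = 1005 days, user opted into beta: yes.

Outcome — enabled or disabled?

Enabled

Atomic conditions:
  NOT user opted into beta: yes → false
  plan ∈ {free, pro, team}: team is in the set → true
  internal user: yes → true
  rollout bucket < 60: 83 < 60 is false
  account age < 4132 days: 1005 < 4132 is true
  client ∈ {android, api, web}: api is in the set → true
  A/B group = A: A == A is true
  NOT org on allow-list: no → true
  NOT global kill-switch active: yes → false
  user opted into beta: yes → true
  last request latency ≥ 25 ms: 1938 ≥ 25 is true
  app build number between 652 and 741: 536 in [652, 741] is false
  country = AU: CA == AU is false
  account age < 3703 days: 1005 < 3703 is true
  A/B group = B: A == B is false
Combine:
[1.1.1] false AND true = false
[1.1.2] true → false = false
[1.1] false → false (antecedent false ⇒ implication holds) = true
[1.2.1] exactly-one(true, true) = false
[1.2.2.1] true AND true = true
[1.2.2] NOT true = false
[1.2] false AND false = false
[1] true OR false = true
[2.1.1.1] false AND true = false
[2.1.1.2] true → true = true
[2.1.1] false AND true = false
[2.1.2.1] exactly-one(false, false) = false
[2.1.2.2.1] true OR false = true
[2.1.2.2] NOT true = false
[2.1.2] false AND false = false
[2.1] false AND false = false
[2] NOT false = true
[root] true AND true = true
Overall: true → enabled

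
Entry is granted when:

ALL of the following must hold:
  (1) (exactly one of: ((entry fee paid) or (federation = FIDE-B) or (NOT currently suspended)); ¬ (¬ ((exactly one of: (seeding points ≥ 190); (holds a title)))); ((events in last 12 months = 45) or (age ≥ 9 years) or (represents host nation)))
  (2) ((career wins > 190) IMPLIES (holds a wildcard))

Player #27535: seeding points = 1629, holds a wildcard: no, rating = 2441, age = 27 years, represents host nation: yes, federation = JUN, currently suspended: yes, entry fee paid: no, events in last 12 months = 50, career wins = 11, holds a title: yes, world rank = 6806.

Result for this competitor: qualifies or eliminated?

Atomic conditions:
  entry fee paid: no → false
  federation = FIDE-B: JUN == FIDE-B is false
  NOT currently suspended: yes → false
  seeding points ≥ 190: 1629 ≥ 190 is true
  holds a title: yes → true
  events in last 12 months = 45: 50 == 45 is false
  age ≥ 9 years: 27 ≥ 9 is true
  represents host nation: yes → true
  career wins > 190: 11 > 190 is false
  holds a wildcard: no → false
Combine:
[1.1] false OR false OR false = false
[1.2.1.1] exactly-one(true, true) = false
[1.2.1] NOT false = true
[1.2] NOT true = false
[1.3] false OR true OR true = true
[1] exactly-one(false, false, true) = true
[2] false → false (antecedent false ⇒ implication holds) = true
[root] true AND true = true
Overall: true → qualifies

Qualifies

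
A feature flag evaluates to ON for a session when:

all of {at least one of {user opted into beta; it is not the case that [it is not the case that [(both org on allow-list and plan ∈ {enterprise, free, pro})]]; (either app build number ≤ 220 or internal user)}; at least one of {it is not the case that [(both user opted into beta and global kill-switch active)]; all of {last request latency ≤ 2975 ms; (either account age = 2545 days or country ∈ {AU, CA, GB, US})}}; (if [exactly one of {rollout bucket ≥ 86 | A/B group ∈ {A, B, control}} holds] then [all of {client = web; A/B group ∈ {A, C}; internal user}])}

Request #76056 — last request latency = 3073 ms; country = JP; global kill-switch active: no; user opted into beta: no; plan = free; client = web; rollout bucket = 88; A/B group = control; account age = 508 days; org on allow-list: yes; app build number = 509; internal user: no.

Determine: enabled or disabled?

Enabled

Atomic conditions:
  user opted into beta: no → false
  org on allow-list: yes → true
  plan ∈ {enterprise, free, pro}: free is in the set → true
  app build number ≤ 220: 509 ≤ 220 is false
  internal user: no → false
  global kill-switch active: no → false
  last request latency ≤ 2975 ms: 3073 ≤ 2975 is false
  account age = 2545 days: 508 == 2545 is false
  country ∈ {AU, CA, GB, US}: JP is not in the set → false
  rollout bucket ≥ 86: 88 ≥ 86 is true
  A/B group ∈ {A, B, control}: control is in the set → true
  client = web: web == web is true
  A/B group ∈ {A, C}: control is not in the set → false
Combine:
[1.2.1.1] true AND true = true
[1.2.1] NOT true = false
[1.2] NOT false = true
[1.3] false OR false = false
[1] false OR true OR false = true
[2.1.1] false AND false = false
[2.1] NOT false = true
[2.2.2] false OR false = false
[2.2] false AND false = false
[2] true OR false = true
[3.1] exactly-one(true, true) = false
[3.2] true AND false AND false = false
[3] false → false (antecedent false ⇒ implication holds) = true
[root] true AND true AND true = true
Overall: true → enabled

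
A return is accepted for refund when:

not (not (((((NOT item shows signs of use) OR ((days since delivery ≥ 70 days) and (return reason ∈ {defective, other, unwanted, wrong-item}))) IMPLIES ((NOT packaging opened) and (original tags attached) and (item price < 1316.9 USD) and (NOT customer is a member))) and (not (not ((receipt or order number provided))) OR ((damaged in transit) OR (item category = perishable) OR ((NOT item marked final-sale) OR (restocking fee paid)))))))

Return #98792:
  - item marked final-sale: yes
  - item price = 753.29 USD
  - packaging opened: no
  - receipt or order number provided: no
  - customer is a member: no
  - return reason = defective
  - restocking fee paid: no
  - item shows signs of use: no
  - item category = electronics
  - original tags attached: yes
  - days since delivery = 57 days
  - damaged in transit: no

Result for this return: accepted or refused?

Refused

Atomic conditions:
  NOT item shows signs of use: no → true
  days since delivery ≥ 70 days: 57 ≥ 70 is false
  return reason ∈ {defective, other, unwanted, wrong-item}: defective is in the set → true
  NOT packaging opened: no → true
  original tags attached: yes → true
  item price < 1316.9 USD: 753.29 < 1316.9 is true
  NOT customer is a member: no → true
  receipt or order number provided: no → false
  damaged in transit: no → false
  item category = perishable: electronics == perishable is false
  NOT item marked final-sale: yes → false
  restocking fee paid: no → false
Combine:
[1.1.1.1.2] false AND true = false
[1.1.1.1] true OR false = true
[1.1.1.2] true AND true AND true AND true = true
[1.1.1] true → true = true
[1.1.2.1.1] NOT false = true
[1.1.2.1] NOT true = false
[1.1.2.2.3] false OR false = false
[1.1.2.2] false OR false OR false = false
[1.1.2] false OR false = false
[1.1] true AND false = false
[1] NOT false = true
[root] NOT true = false
Overall: false → refused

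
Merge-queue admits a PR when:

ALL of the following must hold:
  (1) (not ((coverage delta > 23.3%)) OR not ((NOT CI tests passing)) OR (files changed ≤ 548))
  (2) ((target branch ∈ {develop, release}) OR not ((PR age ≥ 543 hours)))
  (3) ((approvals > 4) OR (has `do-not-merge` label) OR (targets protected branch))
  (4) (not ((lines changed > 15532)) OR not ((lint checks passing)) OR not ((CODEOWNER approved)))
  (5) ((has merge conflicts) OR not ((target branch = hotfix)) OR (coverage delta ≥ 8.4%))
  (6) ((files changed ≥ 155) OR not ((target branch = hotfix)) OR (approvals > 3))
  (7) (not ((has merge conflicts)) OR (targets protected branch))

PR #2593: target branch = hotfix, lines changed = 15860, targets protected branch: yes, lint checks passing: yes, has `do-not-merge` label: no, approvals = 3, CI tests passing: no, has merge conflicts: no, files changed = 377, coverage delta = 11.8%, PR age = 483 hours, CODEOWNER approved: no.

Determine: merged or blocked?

Atomic conditions:
  coverage delta > 23.3%: 11.8 > 23.3 is false
  NOT CI tests passing: no → true
  files changed ≤ 548: 377 ≤ 548 is true
  target branch ∈ {develop, release}: hotfix is not in the set → false
  PR age ≥ 543 hours: 483 ≥ 543 is false
  approvals > 4: 3 > 4 is false
  has `do-not-merge` label: no → false
  targets protected branch: yes → true
  lines changed > 15532: 15860 > 15532 is true
  lint checks passing: yes → true
  CODEOWNER approved: no → false
  has merge conflicts: no → false
  target branch = hotfix: hotfix == hotfix is true
  coverage delta ≥ 8.4%: 11.8 ≥ 8.4 is true
  files changed ≥ 155: 377 ≥ 155 is true
  approvals > 3: 3 > 3 is false
Combine:
[1.1] NOT false = true
[1.2] NOT true = false
[1] true OR false OR true = true
[2.2] NOT false = true
[2] false OR true = true
[3] false OR false OR true = true
[4.1] NOT true = false
[4.2] NOT true = false
[4.3] NOT false = true
[4] false OR false OR true = true
[5.2] NOT true = false
[5] false OR false OR true = true
[6.2] NOT true = false
[6] true OR false OR false = true
[7.1] NOT false = true
[7] true OR true = true
[root] true AND true AND true AND true AND true AND true AND true = true
Overall: true → merged

Merged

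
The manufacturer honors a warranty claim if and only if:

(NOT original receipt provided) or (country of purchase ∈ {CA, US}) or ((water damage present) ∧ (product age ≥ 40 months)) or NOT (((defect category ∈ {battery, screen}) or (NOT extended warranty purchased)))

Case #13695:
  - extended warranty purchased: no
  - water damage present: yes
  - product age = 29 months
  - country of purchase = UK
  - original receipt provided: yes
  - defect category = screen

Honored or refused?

Refused

Atomic conditions:
  NOT original receipt provided: yes → false
  country of purchase ∈ {CA, US}: UK is not in the set → false
  water damage present: yes → true
  product age ≥ 40 months: 29 ≥ 40 is false
  defect category ∈ {battery, screen}: screen is in the set → true
  NOT extended warranty purchased: no → true
Combine:
[3] true AND false = false
[4.1] true OR true = true
[4] NOT true = false
[root] false OR false OR false OR false = false
Overall: false → refused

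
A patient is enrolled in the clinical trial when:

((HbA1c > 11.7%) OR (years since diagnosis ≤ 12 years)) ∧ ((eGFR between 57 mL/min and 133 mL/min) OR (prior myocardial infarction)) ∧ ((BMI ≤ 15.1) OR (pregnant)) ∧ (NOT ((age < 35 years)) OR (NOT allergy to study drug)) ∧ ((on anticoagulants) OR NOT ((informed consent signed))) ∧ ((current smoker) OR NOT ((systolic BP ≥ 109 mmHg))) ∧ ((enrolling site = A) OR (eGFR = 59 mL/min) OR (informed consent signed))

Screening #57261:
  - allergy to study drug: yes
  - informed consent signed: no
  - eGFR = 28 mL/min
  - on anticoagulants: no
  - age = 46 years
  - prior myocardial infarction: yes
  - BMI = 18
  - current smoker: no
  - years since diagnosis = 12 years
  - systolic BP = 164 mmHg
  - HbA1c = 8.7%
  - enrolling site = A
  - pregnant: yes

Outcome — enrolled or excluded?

Excluded

Atomic conditions:
  HbA1c > 11.7%: 8.7 > 11.7 is false
  years since diagnosis ≤ 12 years: 12 ≤ 12 is true
  eGFR between 57 mL/min and 133 mL/min: 28 in [57, 133] is false
  prior myocardial infarction: yes → true
  BMI ≤ 15.1: 18 ≤ 15.1 is false
  pregnant: yes → true
  age < 35 years: 46 < 35 is false
  NOT allergy to study drug: yes → false
  on anticoagulants: no → false
  informed consent signed: no → false
  current smoker: no → false
  systolic BP ≥ 109 mmHg: 164 ≥ 109 is true
  enrolling site = A: A == A is true
  eGFR = 59 mL/min: 28 == 59 is false
Combine:
[1] false OR true = true
[2] false OR true = true
[3] false OR true = true
[4.1] NOT false = true
[4] true OR false = true
[5.2] NOT false = true
[5] false OR true = true
[6.2] NOT true = false
[6] false OR false = false
[7] true OR false OR false = true
[root] true AND true AND true AND true AND true AND false AND true = false
Overall: false → excluded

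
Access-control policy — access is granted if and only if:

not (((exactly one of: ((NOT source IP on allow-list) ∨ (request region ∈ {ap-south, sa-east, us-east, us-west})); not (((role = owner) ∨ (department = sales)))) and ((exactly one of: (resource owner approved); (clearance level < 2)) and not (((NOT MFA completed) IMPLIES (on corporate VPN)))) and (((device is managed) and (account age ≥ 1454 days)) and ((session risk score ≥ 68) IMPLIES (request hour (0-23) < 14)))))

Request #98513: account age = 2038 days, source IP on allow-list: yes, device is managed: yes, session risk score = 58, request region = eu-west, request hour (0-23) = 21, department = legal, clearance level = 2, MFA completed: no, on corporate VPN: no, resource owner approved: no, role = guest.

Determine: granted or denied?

Atomic conditions:
  NOT source IP on allow-list: yes → false
  request region ∈ {ap-south, sa-east, us-east, us-west}: eu-west is not in the set → false
  role = owner: guest == owner is false
  department = sales: legal == sales is false
  resource owner approved: no → false
  clearance level < 2: 2 < 2 is false
  NOT MFA completed: no → true
  on corporate VPN: no → false
  device is managed: yes → true
  account age ≥ 1454 days: 2038 ≥ 1454 is true
  session risk score ≥ 68: 58 ≥ 68 is false
  request hour (0-23) < 14: 21 < 14 is false
Combine:
[1.1.1] false OR false = false
[1.1.2.1] false OR false = false
[1.1.2] NOT false = true
[1.1] exactly-one(false, true) = true
[1.2.1] exactly-one(false, false) = false
[1.2.2.1] true → false = false
[1.2.2] NOT false = true
[1.2] false AND true = false
[1.3.1] true AND true = true
[1.3.2] false → false (antecedent false ⇒ implication holds) = true
[1.3] true AND true = true
[1] true AND false AND true = false
[root] NOT false = true
Overall: true → granted

Granted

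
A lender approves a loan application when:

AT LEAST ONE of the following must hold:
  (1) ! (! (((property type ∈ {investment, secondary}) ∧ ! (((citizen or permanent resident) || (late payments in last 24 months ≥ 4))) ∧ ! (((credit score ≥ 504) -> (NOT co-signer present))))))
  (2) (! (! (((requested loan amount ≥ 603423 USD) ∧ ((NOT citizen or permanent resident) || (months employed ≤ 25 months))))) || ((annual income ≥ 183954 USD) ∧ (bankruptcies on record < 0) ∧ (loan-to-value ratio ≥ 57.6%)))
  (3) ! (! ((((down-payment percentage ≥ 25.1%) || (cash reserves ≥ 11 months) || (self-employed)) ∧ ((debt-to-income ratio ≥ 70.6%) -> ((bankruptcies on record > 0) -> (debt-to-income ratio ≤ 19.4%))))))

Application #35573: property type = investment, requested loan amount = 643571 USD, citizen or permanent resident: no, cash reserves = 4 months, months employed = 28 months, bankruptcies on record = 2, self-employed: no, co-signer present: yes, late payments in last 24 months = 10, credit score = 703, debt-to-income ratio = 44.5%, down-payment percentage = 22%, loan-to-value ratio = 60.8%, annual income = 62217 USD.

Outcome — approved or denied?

Atomic conditions:
  property type ∈ {investment, secondary}: investment is in the set → true
  citizen or permanent resident: no → false
  late payments in last 24 months ≥ 4: 10 ≥ 4 is true
  credit score ≥ 504: 703 ≥ 504 is true
  NOT co-signer present: yes → false
  requested loan amount ≥ 603423 USD: 643571 ≥ 603423 is true
  NOT citizen or permanent resident: no → true
  months employed ≤ 25 months: 28 ≤ 25 is false
  annual income ≥ 183954 USD: 62217 ≥ 183954 is false
  bankruptcies on record < 0: 2 < 0 is false
  loan-to-value ratio ≥ 57.6%: 60.8 ≥ 57.6 is true
  down-payment percentage ≥ 25.1%: 22 ≥ 25.1 is false
  cash reserves ≥ 11 months: 4 ≥ 11 is false
  self-employed: no → false
  debt-to-income ratio ≥ 70.6%: 44.5 ≥ 70.6 is false
  bankruptcies on record > 0: 2 > 0 is true
  debt-to-income ratio ≤ 19.4%: 44.5 ≤ 19.4 is false
Combine:
[1.1.1.2.1] false OR true = true
[1.1.1.2] NOT true = false
[1.1.1.3.1] true → false = false
[1.1.1.3] NOT false = true
[1.1.1] true AND false AND true = false
[1.1] NOT false = true
[1] NOT true = false
[2.1.1.1.2] true OR false = true
[2.1.1.1] true AND true = true
[2.1.1] NOT true = false
[2.1] NOT false = true
[2.2] false AND false AND true = false
[2] true OR false = true
[3.1.1.1] false OR false OR false = false
[3.1.1.2.2] true → false = false
[3.1.1.2] false → false (antecedent false ⇒ implication holds) = true
[3.1.1] false AND true = false
[3.1] NOT false = true
[3] NOT true = false
[root] false OR true OR false = true
Overall: true → approved

Approved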